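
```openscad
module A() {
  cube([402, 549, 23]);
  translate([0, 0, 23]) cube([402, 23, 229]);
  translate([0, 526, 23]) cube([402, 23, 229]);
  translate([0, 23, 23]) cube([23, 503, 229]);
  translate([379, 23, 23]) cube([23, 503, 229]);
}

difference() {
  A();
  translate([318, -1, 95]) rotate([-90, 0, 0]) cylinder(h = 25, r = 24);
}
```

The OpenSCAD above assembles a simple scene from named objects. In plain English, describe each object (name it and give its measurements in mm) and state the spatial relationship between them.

A is an open storage box with external size 402×549×252 mm and wall thickness 23 mm (the base is also 23 mm thick). The base covers the whole footprint; the four walls stand on the base, with the y-facing walls full-width and the x-facing walls fitting between their inner faces.

The open box has a circular hole of radius 24 mm through its front wall, centred at (x = 318, z = 95).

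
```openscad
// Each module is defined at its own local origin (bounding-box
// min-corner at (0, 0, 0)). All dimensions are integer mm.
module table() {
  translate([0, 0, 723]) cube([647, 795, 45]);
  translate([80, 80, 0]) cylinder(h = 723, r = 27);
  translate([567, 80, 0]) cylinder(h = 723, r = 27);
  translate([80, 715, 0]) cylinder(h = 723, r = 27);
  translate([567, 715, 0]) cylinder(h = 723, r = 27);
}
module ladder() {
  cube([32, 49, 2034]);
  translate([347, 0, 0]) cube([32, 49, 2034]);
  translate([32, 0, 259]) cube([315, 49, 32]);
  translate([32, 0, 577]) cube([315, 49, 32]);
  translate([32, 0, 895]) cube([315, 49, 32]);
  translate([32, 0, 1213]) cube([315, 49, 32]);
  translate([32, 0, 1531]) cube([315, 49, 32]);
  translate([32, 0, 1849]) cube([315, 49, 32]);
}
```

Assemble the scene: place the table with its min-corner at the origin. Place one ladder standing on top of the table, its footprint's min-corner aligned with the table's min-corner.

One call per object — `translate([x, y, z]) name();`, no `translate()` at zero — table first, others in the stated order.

table();
translate([0, 0, 768]) ladder();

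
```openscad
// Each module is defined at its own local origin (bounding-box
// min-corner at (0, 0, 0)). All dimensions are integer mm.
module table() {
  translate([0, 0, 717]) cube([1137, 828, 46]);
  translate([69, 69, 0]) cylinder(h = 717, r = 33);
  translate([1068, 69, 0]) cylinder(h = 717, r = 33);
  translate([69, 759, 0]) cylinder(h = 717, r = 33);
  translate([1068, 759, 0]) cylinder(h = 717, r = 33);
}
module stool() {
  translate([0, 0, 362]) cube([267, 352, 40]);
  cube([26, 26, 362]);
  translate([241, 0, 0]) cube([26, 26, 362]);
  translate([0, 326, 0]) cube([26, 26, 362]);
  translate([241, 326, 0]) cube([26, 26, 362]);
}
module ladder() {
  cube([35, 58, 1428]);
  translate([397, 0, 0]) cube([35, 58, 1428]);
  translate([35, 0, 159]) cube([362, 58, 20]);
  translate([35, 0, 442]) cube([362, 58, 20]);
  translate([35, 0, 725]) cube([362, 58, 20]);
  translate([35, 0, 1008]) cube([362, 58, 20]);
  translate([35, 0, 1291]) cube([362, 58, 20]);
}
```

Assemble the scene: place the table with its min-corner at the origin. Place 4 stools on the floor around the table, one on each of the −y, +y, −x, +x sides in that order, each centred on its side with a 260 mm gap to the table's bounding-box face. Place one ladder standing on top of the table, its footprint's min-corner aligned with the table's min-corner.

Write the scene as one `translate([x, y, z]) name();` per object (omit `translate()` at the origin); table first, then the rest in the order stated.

table();
translate([435, -612, 0]) stool();
translate([435, 1088, 0]) stool();
translate([-527, 238, 0]) stool();
translate([1397, 238, 0]) stool();
translate([0, 0, 763]) ladder();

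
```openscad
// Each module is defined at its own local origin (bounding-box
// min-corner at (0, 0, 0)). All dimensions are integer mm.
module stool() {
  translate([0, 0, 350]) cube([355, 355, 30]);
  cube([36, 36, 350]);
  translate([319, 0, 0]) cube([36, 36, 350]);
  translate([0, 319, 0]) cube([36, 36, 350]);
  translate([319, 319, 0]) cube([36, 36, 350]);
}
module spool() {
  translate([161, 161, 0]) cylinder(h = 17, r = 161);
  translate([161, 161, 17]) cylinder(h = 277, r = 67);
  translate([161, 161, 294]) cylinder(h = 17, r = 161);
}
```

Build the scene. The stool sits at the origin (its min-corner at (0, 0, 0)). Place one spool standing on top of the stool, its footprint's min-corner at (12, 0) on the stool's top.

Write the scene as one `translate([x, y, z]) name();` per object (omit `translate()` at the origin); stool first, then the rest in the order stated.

stool();
translate([12, 0, 380]) spool();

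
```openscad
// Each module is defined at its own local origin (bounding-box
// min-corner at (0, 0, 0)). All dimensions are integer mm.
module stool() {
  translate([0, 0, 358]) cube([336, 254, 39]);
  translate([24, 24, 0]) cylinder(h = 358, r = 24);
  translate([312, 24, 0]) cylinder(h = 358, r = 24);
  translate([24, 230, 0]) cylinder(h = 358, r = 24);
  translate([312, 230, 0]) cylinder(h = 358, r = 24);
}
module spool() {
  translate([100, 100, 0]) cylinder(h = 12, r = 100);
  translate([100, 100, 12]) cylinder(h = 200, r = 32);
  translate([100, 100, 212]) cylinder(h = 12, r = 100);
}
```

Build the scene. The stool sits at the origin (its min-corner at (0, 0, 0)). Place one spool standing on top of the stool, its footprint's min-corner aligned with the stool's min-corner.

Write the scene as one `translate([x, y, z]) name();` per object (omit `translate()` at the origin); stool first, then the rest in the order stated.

stool();
translate([0, 0, 397]) spool();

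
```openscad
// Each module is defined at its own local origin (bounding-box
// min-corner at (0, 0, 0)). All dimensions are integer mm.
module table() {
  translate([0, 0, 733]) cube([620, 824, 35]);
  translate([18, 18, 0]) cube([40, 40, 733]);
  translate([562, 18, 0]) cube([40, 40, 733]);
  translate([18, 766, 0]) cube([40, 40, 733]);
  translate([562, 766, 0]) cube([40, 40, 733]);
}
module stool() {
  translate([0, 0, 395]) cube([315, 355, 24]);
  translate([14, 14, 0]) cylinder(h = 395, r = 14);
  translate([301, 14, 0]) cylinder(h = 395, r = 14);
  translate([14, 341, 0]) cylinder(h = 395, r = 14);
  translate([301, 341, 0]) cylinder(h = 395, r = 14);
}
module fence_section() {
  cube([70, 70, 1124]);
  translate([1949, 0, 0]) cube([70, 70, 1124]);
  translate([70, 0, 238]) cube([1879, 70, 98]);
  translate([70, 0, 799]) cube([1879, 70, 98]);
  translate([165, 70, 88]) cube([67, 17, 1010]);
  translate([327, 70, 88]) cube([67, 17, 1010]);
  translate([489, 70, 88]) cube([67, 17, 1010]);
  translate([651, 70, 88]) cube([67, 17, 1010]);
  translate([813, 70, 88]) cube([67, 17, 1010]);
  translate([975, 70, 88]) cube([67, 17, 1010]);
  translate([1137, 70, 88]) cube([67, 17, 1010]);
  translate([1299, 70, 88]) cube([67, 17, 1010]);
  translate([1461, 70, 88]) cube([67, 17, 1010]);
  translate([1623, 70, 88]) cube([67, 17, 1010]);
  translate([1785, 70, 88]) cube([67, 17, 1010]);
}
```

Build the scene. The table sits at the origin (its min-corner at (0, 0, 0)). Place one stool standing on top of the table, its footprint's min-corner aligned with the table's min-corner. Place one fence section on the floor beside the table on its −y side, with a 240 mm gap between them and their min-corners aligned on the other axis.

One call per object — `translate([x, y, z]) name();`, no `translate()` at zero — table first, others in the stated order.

table();
translate([0, 0, 768]) stool();
translate([0, -327, 0]) fence_section();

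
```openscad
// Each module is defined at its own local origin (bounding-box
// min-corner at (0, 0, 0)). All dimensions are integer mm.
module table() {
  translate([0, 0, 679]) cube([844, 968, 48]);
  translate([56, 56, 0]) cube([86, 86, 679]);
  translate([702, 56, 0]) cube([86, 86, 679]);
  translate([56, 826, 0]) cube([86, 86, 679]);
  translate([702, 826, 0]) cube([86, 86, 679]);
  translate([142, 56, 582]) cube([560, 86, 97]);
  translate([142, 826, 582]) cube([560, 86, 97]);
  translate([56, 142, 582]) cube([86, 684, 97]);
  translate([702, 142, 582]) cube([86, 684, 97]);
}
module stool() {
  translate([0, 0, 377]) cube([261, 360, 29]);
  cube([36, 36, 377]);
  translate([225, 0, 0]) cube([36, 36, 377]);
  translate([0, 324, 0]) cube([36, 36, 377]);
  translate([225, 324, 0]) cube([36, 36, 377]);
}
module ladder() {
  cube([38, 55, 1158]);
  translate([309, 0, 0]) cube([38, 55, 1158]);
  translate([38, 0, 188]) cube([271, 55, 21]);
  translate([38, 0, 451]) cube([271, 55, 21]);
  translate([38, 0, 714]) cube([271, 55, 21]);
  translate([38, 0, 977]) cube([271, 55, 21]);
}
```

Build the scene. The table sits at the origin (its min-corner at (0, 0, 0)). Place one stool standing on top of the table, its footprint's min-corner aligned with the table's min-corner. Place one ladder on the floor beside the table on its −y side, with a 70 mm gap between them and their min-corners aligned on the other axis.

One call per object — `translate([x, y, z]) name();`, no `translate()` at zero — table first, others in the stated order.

table();
translate([0, 0, 727]) stool();
translate([0, -125, 0]) ladder();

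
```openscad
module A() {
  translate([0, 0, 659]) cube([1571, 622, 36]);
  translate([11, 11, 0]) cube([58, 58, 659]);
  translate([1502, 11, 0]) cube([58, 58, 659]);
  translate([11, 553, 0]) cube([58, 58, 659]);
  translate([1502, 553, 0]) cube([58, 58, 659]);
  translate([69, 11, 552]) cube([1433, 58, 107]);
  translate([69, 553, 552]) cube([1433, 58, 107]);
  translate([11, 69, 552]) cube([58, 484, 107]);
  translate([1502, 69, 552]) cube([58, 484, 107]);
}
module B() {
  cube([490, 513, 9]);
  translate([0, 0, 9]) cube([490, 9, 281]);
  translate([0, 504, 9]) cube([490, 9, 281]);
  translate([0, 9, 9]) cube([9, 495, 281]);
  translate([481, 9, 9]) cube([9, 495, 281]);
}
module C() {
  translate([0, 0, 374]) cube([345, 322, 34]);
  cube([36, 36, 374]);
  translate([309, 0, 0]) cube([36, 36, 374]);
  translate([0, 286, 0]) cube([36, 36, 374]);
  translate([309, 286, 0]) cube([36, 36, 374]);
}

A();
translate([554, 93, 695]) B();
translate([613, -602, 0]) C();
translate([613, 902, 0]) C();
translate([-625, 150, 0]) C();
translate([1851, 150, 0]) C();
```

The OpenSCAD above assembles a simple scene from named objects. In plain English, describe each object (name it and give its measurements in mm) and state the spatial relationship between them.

A is a table with a 1571×622 mm rectangular top, 36 mm thick, top surface at z = 695 mm, supported by four 58×58 mm square legs, each inset 11 mm from the nearest pair of top edges, running from the floor. Four apron rails, 58 mm thick and 107 mm tall, run between adjacent legs with their top edges flush with the underside of the top and their outer faces flush with the legs' outer faces.

B is an open-topped rectangular box: outside dimensions 490×513×290 mm, with a uniform wall and base thickness of 9 mm. The base is a full 490×513 slab on the floor; four walls sit on top of the base. The front and back walls (the −y and +y sides) span the full width; the two side walls fit between them.

C is a four-legged stool. The seat is 345×322 mm, 34 mm thick, top at z = 408 mm. It stands on four square legs, each 36×36 mm in cross-section, from z = 0 to the seat underside, each flush with a corner of the seat.

The open box is on top of the table. Four stools sit around the table at the −y, +y, −x, +x sides.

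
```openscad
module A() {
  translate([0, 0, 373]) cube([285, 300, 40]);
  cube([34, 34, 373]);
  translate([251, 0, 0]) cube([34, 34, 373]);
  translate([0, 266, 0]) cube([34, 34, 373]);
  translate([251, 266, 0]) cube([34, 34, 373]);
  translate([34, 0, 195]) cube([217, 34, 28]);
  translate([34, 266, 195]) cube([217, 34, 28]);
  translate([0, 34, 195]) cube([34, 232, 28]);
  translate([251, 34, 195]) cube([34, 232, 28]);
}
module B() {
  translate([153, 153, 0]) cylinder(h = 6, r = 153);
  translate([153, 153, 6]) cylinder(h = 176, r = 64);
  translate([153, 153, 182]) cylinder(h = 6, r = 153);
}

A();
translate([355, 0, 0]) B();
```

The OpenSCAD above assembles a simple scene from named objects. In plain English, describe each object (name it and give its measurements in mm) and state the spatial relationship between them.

A is a four-legged stool. The seat is a 285×300×40 mm slab whose top surface is at z = 413 mm; four square legs, each 34×34 mm in cross-section, run from the floor (z = 0) to the underside of the seat, each flush with a corner of the seat. Four stretchers, 34 mm wide and 28 mm tall, connect adjacent legs with their undersides at z = 195 mm, each running between the inner faces of the legs it joins and aligned with the legs' outer faces on the other axis.

B is a spool: two coaxial disc flanges of radius 153 mm and thickness 6 mm, joined by a core cylinder of radius 64 mm and height 176 mm. The lower flange rests on z = 0 and the three cylinders share a vertical axis.

The spool is on the floor beside the stool on its +x side.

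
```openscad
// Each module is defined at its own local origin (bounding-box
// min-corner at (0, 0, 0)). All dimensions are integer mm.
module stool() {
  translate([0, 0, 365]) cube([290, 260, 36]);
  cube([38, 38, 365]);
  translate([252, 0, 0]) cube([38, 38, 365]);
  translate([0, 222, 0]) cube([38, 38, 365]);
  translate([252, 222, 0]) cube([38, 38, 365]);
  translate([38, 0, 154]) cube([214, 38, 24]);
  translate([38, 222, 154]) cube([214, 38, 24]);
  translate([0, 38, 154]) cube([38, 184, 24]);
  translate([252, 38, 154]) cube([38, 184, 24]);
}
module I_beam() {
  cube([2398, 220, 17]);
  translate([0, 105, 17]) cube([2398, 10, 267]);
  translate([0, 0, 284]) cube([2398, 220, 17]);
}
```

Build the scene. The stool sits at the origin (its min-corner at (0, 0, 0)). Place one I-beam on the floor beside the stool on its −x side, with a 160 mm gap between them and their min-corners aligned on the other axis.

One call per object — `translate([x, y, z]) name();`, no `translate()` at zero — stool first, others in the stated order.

stool();
translate([-2558, 0, 0]) I_beam();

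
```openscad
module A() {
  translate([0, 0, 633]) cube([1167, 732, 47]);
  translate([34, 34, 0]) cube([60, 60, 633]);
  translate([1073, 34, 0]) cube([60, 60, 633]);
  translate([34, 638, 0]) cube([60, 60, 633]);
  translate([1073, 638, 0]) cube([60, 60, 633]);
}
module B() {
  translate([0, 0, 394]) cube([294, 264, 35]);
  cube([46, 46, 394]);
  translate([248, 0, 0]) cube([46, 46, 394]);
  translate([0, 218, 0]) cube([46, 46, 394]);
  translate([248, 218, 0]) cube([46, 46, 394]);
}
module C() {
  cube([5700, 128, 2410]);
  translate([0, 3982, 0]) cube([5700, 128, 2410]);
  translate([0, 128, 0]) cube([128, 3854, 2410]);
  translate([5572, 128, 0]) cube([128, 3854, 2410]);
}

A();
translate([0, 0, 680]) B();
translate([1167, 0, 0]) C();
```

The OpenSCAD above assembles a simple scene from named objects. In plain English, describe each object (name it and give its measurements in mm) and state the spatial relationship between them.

A is a table with a 1167×732 mm rectangular top, 47 mm thick, top surface at z = 680 mm, supported by four 60×60 mm square legs, each inset 34 mm from the nearest pair of top edges, running from the floor.

B is a four-legged stool. The seat is a 294×264×35 mm slab whose top surface is at z = 429 mm; four square legs, each 46×46 mm in cross-section, run from the floor (z = 0) to the underside of the seat, each flush with a corner of the seat.

C is the wall frame of a small rectangular building: four walls, each 2410 mm tall and 128 mm thick, enclosing a footprint 5700 mm (x) by 4110 mm (y) outside-to-outside, with no floor or roof. The front and back walls (the −y and +y sides) span the full width; the two side walls fit between them.

The stool is on top of the table. The house frame is against the table's +x side, with their −y faces flush.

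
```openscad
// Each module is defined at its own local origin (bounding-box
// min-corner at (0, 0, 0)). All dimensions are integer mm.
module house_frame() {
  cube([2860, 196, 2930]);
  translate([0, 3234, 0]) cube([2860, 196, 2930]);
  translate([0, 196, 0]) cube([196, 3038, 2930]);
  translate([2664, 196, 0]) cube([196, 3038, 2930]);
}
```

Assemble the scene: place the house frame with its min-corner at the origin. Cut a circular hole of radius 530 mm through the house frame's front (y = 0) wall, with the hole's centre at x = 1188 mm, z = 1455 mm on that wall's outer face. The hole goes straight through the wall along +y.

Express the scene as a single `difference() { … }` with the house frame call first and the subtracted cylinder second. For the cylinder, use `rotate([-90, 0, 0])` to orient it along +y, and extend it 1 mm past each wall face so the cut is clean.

difference() {
  house_frame();
  translate([1188, -1, 1455]) rotate([-90, 0, 0]) cylinder(h = 198, r = 530);
}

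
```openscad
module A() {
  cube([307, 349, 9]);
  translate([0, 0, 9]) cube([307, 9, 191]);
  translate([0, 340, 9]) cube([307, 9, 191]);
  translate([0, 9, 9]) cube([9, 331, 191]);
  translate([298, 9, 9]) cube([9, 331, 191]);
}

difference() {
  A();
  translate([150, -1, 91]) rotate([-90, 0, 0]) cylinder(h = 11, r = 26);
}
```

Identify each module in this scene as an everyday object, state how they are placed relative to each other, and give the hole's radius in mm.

The subtracted cylinder has r = 26 mm.

A is an open box. The open box has a circular hole through its front wall. The hole's radius is 26 mm.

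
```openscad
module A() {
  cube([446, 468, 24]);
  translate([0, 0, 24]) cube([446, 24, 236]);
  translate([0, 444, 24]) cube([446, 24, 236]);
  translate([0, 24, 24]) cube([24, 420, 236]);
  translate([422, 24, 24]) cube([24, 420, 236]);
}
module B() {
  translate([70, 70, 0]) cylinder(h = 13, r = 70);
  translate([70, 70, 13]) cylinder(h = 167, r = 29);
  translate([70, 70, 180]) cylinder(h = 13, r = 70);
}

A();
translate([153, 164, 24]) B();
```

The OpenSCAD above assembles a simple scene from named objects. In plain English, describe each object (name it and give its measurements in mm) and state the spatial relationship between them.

A is an open-topped rectangular box: outside dimensions 446×468×260 mm, with a uniform wall and base thickness of 24 mm. The base is a full 446×468 slab on the floor; four walls sit on top of the base. The front and back walls (the −y and +y sides) span the full width; the two side walls fit between them.

B is a spool: two coaxial disc flanges of radius 70 mm and thickness 13 mm, joined by a core cylinder of radius 29 mm and height 167 mm. The lower flange rests on z = 0 and the three cylinders share a vertical axis.

The spool sits inside the open box, centred.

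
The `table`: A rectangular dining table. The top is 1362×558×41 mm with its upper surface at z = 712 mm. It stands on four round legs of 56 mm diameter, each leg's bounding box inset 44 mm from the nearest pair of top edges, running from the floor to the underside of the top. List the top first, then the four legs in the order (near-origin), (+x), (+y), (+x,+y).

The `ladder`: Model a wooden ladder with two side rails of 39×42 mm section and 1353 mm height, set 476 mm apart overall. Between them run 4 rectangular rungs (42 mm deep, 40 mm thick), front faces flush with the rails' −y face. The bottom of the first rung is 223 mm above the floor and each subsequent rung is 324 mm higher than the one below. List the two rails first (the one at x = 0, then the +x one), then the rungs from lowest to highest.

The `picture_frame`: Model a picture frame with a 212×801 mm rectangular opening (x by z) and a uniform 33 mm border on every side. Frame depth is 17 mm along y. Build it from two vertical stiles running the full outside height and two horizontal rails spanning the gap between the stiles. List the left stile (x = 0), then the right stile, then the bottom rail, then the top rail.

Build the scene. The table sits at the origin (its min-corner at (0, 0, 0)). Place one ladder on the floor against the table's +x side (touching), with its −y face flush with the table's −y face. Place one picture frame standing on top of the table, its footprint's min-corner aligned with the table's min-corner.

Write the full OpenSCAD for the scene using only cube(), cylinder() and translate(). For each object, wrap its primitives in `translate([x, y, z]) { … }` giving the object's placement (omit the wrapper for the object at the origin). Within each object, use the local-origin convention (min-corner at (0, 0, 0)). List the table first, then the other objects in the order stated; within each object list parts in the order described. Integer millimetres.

translate([0, 0, 671]) cube([1362, 558, 41]);
translate([72, 72, 0]) cylinder(h = 671, r = 28);
translate([1290, 72, 0]) cylinder(h = 671, r = 28);
translate([72, 486, 0]) cylinder(h = 671, r = 28);
translate([1290, 486, 0]) cylinder(h = 671, r = 28);
translate([1362, 0, 0]) {
  cube([39, 42, 1353]);
  translate([437, 0, 0]) cube([39, 42, 1353]);
  translate([39, 0, 223]) cube([398, 42, 40]);
  translate([39, 0, 547]) cube([398, 42, 40]);
  translate([39, 0, 871]) cube([398, 42, 40]);
  translate([39, 0, 1195]) cube([398, 42, 40]);
}
translate([0, 0, 712]) {
  cube([33, 17, 867]);
  translate([245, 0, 0]) cube([33, 17, 867]);
  translate([33, 0, 0]) cube([212, 17, 33]);
  translate([33, 0, 834]) cube([212, 17, 33]);
}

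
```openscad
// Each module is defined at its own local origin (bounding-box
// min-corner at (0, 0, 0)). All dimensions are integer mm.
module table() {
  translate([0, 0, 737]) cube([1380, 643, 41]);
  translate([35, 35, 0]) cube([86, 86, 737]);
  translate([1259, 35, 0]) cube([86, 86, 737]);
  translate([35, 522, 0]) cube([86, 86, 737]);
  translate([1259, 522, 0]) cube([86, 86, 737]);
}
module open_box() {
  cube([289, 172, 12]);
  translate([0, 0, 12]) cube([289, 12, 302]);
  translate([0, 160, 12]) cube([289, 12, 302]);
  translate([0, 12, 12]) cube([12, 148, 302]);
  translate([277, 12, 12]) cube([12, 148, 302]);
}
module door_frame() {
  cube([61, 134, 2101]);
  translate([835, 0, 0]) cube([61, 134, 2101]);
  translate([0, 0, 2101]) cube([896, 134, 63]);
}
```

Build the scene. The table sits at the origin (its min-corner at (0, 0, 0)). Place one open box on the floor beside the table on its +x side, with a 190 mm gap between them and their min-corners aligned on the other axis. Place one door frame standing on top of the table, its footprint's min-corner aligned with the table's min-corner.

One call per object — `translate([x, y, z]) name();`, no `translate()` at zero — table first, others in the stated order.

table();
translate([1570, 0, 0]) open_box();
translate([0, 0, 778]) door_frame();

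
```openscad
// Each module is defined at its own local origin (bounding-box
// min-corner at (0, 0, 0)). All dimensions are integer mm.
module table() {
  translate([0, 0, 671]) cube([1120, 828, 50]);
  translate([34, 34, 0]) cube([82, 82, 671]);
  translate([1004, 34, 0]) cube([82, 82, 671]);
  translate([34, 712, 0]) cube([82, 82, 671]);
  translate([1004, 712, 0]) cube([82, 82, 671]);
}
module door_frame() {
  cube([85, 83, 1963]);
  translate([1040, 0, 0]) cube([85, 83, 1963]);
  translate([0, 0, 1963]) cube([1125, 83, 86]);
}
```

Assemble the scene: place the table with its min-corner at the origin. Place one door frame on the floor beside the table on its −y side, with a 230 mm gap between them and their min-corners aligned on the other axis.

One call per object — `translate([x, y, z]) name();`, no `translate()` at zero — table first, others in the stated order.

table();
translate([0, -313, 0]) door_frame();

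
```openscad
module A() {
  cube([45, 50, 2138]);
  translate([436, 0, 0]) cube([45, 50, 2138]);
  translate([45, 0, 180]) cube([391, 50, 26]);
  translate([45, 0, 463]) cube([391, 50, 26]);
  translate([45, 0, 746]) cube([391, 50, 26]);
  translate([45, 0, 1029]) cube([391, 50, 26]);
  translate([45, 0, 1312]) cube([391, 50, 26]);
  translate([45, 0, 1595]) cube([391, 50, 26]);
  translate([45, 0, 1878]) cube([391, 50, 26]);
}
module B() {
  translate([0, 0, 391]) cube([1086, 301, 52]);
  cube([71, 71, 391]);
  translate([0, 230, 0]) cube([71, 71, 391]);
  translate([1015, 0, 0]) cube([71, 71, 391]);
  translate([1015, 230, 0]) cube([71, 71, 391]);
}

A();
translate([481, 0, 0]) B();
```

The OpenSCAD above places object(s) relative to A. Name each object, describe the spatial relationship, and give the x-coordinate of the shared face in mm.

The ladder's +x face and the bench's −x face are both at x = 481 mm.

A is a ladder. B is a bench. The bench is against the ladder's +x side, with their −y faces flush. The x-coordinate of the shared face is 481 mm.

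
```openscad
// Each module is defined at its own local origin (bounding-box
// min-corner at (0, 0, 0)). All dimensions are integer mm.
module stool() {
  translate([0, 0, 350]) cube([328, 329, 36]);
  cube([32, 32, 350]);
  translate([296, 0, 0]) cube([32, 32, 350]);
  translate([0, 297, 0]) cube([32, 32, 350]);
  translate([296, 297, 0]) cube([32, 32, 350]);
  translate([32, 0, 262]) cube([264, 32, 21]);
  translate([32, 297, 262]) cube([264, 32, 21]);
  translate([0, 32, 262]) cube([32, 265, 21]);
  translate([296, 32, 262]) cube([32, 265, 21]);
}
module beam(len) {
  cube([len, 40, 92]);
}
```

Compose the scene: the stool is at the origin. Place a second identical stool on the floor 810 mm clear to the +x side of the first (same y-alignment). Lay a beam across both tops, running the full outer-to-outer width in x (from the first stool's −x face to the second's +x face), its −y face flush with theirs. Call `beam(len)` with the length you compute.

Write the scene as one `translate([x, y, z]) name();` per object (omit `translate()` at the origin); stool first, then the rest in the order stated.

stool();
translate([1138, 0, 0]) stool();
translate([0, 0, 386]) beam(1466);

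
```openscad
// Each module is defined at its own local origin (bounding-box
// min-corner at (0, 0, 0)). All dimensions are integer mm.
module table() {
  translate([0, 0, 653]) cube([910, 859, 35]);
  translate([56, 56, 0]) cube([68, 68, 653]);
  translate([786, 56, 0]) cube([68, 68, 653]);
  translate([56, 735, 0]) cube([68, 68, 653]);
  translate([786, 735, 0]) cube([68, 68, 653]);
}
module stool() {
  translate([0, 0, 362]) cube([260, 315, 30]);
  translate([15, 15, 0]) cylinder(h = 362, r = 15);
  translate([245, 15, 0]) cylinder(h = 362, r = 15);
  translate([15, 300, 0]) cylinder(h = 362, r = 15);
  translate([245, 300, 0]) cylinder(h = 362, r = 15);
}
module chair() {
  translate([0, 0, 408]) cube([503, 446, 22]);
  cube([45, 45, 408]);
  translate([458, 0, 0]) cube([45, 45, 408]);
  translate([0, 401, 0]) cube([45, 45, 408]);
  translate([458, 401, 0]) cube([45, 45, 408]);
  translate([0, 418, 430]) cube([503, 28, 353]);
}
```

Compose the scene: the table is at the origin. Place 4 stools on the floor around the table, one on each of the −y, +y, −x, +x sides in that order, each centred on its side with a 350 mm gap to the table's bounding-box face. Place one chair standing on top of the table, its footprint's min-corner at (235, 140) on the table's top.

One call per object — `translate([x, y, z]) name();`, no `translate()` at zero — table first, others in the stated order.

table();
translate([325, -665, 0]) stool();
translate([325, 1209, 0]) stool();
translate([-610, 272, 0]) stool();
translate([1260, 272, 0]) stool();
translate([235, 140, 688]) chair();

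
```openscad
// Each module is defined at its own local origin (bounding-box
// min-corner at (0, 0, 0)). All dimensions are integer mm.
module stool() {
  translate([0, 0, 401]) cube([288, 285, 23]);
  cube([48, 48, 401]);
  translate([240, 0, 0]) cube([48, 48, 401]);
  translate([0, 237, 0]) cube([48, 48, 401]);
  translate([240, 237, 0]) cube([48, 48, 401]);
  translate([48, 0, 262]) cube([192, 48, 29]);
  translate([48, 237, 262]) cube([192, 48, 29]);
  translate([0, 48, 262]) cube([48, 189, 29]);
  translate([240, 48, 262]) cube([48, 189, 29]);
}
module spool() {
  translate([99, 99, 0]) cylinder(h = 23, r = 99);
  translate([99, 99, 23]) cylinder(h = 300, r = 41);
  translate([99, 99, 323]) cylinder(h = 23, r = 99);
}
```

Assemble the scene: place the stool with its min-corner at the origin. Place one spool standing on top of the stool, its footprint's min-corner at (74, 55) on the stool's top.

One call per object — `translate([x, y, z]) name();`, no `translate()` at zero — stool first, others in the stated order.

stool();
translate([74, 55, 424]) spool();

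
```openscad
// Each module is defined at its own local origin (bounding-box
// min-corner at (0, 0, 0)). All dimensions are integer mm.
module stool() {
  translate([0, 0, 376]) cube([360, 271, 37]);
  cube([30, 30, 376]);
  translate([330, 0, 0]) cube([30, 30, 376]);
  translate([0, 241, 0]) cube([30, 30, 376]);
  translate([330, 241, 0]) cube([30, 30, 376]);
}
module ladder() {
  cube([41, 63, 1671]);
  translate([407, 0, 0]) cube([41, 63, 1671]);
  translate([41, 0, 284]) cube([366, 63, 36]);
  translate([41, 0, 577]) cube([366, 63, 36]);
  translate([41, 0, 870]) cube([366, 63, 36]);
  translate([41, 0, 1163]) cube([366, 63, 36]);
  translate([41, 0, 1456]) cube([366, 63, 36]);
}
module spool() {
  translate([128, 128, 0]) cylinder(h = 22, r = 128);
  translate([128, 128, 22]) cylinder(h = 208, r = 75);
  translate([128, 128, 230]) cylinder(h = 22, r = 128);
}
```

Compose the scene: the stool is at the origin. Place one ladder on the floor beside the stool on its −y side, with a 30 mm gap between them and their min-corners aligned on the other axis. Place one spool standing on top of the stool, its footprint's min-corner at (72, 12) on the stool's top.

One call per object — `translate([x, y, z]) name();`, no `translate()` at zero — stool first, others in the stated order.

stool();
translate([0, -93, 0]) ladder();
translate([72, 12, 413]) spool();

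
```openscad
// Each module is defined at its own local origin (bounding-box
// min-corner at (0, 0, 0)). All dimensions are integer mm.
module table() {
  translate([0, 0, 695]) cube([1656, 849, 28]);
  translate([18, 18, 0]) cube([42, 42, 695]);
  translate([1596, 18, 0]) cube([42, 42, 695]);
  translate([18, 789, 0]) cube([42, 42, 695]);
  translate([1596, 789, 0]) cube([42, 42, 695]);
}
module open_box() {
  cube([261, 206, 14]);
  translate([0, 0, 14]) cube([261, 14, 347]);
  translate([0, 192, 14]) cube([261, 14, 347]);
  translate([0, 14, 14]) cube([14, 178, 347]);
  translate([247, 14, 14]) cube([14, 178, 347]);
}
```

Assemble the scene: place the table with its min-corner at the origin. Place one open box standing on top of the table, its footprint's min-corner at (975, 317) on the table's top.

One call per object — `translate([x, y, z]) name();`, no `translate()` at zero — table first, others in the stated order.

table();
translate([975, 317, 723]) open_box();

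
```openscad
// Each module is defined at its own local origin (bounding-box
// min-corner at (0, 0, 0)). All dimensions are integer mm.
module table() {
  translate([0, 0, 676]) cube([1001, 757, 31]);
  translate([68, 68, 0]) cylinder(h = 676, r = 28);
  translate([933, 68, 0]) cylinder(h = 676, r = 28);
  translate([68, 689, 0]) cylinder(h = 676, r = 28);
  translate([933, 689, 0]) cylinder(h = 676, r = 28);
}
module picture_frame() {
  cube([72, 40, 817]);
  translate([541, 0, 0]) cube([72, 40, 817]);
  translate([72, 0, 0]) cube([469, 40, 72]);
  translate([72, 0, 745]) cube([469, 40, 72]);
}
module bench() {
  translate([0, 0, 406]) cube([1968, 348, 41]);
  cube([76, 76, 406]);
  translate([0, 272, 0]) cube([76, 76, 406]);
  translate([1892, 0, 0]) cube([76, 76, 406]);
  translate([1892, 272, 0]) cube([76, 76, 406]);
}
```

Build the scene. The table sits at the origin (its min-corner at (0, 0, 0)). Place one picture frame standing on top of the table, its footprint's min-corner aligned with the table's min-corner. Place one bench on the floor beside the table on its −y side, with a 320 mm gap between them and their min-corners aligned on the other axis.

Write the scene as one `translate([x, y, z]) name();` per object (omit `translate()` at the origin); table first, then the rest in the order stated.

table();
translate([0, 0, 707]) picture_frame();
translate([0, -668, 0]) bench();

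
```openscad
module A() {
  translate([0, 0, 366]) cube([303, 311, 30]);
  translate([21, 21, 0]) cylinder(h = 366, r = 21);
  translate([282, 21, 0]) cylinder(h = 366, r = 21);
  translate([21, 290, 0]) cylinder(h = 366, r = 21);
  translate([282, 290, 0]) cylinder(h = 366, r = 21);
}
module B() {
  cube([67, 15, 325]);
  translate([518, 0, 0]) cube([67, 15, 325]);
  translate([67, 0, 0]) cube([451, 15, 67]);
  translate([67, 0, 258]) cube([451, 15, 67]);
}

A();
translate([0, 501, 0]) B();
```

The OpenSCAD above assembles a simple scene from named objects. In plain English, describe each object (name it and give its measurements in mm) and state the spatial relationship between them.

A is a four-legged stool. The seat is a 303×311×30 mm slab whose top surface is at z = 396 mm; four round legs, each 42 mm in diameter, run from the floor (z = 0) to the underside of the seat, each leg's axis is inset half a diameter from the nearest pair of seat edges (so the leg's bounding box is flush with the corner).

B is a rectangular picture frame lying in the x–z plane (depth along y). The opening is 451 mm wide (x) by 191 mm tall (z), surrounded by a border 67 mm wide on all four sides. The frame is 15 mm deep and is made of two full-height vertical stiles with two horizontal rails fitted between them.

The picture frame is on the floor beside the stool on its +y side.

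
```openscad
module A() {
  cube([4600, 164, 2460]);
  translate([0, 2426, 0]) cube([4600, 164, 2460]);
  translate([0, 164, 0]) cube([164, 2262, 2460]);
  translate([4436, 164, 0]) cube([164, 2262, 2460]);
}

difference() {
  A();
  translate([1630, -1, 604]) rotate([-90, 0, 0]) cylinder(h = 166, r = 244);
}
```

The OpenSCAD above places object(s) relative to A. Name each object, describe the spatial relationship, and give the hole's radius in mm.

A is a house frame. The house frame has a circular hole through its front wall. The hole's radius is 244 mm.

The subtracted cylinder has r = 244 mm.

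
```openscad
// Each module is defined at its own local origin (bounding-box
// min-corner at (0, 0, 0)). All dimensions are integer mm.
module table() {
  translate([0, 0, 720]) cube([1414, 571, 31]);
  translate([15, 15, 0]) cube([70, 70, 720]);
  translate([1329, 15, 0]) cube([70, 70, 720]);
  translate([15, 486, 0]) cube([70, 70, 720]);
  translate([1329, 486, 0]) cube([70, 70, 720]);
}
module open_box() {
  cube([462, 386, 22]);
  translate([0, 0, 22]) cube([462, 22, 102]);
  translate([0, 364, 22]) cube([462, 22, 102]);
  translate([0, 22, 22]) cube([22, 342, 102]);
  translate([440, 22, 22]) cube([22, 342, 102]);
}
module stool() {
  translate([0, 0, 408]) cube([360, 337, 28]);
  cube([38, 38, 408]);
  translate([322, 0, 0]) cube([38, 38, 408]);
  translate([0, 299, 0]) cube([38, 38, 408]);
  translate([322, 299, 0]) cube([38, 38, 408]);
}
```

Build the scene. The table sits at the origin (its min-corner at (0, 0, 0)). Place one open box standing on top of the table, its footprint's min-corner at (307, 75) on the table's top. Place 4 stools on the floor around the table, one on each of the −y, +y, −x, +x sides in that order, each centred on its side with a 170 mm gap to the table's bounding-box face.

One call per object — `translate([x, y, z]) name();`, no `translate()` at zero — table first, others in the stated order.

table();
translate([307, 75, 751]) open_box();
translate([527, -507, 0]) stool();
translate([527, 741, 0]) stool();
translate([-530, 117, 0]) stool();
translate([1584, 117, 0]) stool();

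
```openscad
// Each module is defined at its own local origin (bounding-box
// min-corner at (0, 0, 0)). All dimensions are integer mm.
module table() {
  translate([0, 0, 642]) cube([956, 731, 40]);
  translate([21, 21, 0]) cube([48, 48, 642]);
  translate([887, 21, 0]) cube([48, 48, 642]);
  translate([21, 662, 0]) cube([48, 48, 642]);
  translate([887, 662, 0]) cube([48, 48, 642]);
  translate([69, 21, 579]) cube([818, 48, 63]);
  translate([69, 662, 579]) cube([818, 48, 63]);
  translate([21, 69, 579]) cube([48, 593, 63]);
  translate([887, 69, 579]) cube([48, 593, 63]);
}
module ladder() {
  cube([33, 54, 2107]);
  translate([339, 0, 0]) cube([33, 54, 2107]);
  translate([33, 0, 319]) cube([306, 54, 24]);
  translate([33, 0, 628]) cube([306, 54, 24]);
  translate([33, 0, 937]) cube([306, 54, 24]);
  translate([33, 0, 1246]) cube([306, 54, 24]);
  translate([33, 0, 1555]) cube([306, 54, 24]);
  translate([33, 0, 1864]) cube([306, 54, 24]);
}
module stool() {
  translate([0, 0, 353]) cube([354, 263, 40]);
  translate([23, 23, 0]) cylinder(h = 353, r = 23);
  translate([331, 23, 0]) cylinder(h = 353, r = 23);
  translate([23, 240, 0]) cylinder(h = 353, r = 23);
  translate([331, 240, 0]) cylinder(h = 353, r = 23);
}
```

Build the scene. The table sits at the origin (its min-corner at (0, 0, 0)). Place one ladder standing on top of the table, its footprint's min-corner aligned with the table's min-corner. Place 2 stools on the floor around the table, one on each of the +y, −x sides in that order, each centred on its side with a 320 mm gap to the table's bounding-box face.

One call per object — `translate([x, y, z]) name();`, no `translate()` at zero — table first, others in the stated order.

table();
translate([0, 0, 682]) ladder();
translate([301, 1051, 0]) stool();
translate([-674, 234, 0]) stool();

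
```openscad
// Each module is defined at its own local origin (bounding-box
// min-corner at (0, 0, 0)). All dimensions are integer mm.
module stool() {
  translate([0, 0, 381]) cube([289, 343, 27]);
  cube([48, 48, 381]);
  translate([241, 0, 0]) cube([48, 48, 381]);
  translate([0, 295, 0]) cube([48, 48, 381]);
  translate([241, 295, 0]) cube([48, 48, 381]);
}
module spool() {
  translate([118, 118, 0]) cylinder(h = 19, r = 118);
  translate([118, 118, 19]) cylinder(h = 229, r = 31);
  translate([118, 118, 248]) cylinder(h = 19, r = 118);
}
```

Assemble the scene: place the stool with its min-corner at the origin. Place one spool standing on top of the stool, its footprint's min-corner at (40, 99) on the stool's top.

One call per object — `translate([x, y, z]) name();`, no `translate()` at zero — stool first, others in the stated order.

stool();
translate([40, 99, 408]) spool();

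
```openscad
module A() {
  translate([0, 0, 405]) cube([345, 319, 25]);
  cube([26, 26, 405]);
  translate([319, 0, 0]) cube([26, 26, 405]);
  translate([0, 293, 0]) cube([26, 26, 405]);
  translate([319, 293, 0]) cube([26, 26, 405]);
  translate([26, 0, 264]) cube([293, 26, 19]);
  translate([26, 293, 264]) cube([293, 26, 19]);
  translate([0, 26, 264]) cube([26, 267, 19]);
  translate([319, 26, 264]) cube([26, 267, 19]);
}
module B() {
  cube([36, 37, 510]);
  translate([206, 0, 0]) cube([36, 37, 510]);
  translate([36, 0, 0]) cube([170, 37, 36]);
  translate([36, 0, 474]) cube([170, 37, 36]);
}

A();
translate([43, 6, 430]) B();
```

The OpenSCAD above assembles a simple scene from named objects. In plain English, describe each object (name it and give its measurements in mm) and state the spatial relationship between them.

A is a four-legged stool. The seat is a 345×319×25 mm slab whose top surface is at z = 430 mm; four square legs, each 26×26 mm in cross-section, run from the floor (z = 0) to the underside of the seat, each flush with a corner of the seat. Four stretchers, 26 mm wide and 19 mm tall, connect adjacent legs with their undersides at z = 264 mm, each running between the inner faces of the legs it joins and aligned with the legs' outer faces on the other axis.

B is a rectangular picture frame lying in the x–z plane (depth along y). The opening is 170 mm wide (x) by 438 mm tall (z), surrounded by a border 36 mm wide on all four sides. The frame is 37 mm deep and is made of two full-height vertical stiles with two horizontal rails fitted between them.

The picture frame is on top of the stool.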